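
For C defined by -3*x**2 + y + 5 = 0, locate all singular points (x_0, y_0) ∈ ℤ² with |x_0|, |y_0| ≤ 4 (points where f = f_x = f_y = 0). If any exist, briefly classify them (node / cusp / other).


No singular points in the scanned grid; C is smooth there.

Compute partial derivatives:
  f_x = -6*x.
  f_y = 1.
f_y = 1 is a nonzero constant, so f_y never vanishes: no point (x, y) can satisfy f = f_x = f_y = 0. In particular no (x, y) ∈ {−4, ..., 4}² is singular; the curve is smooth.


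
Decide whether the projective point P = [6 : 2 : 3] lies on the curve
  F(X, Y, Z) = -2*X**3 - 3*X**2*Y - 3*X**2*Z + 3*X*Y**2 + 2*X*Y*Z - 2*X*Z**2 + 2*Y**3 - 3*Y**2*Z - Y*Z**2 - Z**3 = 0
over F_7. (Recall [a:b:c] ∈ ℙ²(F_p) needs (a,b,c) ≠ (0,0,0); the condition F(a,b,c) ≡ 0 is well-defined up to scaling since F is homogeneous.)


F(6,2,3) ≡ 0 (mod 7); P is on the curve.

Evaluate F(6, 2, 3) term-by-term (mod 7).
  -2*X**3 ↦ -2·216·1·1 = -432
  -3*X**2*Y ↦ -3·36·2·1 = -216
  -3*X**2*Z ↦ -3·36·1·3 = -324
  3*X*Y**2 ↦ 3·6·4·1 = 72
  2*X*Y*Z ↦ 2·6·2·3 = 72
  -2*X*Z**2 ↦ -2·6·1·9 = -108
  2*Y**3 ↦ 2·1·8·1 = 16
  -3*Y**2*Z ↦ -3·1·4·3 = -36
  -Y*Z**2 ↦ -1·1·2·9 = -18
  -Z**3 ↦ -1·1·1·27 = -27
Sum: F(6, 2, 3) = (-432) + (-216) + (-324) + (72) + (72) + (-108) + (16) + (-36) + (-18) + (-27) = -1001.
Reducing mod 7: -1001 ≡ 0 (mod 7).
Since F(a, b, c) ≡ 0 (mod 7), P lies on the curve.


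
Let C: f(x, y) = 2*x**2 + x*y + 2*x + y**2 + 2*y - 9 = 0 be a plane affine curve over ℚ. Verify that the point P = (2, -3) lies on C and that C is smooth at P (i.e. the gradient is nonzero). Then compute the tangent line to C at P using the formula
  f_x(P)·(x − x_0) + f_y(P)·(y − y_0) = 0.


Tangent line at P: 7*x - 2*y - 20 = 0.

Step 1: f(2, -3) = 0, so P lies on C.
Step 2: partial derivatives
  f_x(x, y) = 4*x + y + 2, f_y(x, y) = x + 2*y + 2.
  f_x(P) = 7, f_y(P) = -2 (gradient nonzero, so P is smooth).
Step 3: tangent line at P: 7·(x − 2) + -2·(y − -3) = 0.
Expanding: 7*x - 2*y - 20 = 0.


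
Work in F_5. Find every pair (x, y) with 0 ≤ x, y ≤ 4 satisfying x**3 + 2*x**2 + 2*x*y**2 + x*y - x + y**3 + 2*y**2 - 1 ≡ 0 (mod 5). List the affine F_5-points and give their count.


Affine F_5-points: {(0, 2), (0, 4), (2, 3), (3, 4), (4, 3)}; count = 5.

For each of the 25 pairs (x, y) ∈ F_5², evaluate f(x, y) mod 5. Record the zeros.
  x = 0: [0↦4, 1↦2, 2↦0, 3↦4, 4↦0]  zeros at y ∈ {2, 4}
  x = 1: [0↦1, 1↦2, 2↦2, 3↦2, 4↦3]  zeros at y ∈ ∅
  x = 2: [0↦3, 1↦2, 2↦4, 3↦0, 4↦1]  zeros at y ∈ {3}
  x = 3: [0↦1, 1↦3, 2↦2, 3↦4, 4↦0]  zeros at y ∈ {4}
  x = 4: [0↦1, 1↦1, 2↦2, 3↦0, 4↦1]  zeros at y ∈ {3}
Collecting zeros: affine points = {(0, 2), (0, 4), (2, 3), (3, 4), (4, 3)}.
Total count |C(F_5)_aff| = 5.


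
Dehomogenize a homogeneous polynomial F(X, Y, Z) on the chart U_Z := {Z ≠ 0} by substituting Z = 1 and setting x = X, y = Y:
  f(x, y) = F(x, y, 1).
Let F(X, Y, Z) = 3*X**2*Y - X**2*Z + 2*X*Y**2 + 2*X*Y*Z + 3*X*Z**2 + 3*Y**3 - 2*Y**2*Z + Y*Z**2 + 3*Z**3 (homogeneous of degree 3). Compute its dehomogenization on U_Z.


f(x, y) = 3*x**2*y - x**2 + 2*x*y**2 + 2*x*y + 3*x + 3*y**3 - 2*y**2 + y + 3

On U_Z we set Z = 1. Each monomial c·X^i·Y^j·Z^k in F becomes c·x^i·y^j·1^k = c·x^i·y^j.
Substituting Z = 1: F(X, Y, 1) = 3*x**2*y - x**2 + 2*x*y**2 + 2*x*y + 3*x + 3*y**3 - 2*y**2 + y + 3.
Note: deg(f) ≤ deg(F) = 3; strict inequality happens when F is divisible by Z (lost terms).


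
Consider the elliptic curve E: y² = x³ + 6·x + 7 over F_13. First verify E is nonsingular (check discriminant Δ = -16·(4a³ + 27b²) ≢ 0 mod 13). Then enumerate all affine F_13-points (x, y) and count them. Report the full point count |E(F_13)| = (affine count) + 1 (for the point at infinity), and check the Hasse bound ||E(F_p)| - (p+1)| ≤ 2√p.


Affine points = {(1, 1), (1, 12), (2, 1), (2, 12), (3, 0), (4, 2), (4, 11), (6, 5), (6, 8), (9, 6), (9, 7), (10, 1), (10, 12), (11, 0), (12, 0)}; affine count = 15; |E(F_13)| = 16.

Discriminant check: Δ ∝ 4a³ + 27b² = 4·6³ + 27·7² = 4·216 + 27·49 ≡ 3 (mod 13). Nonzero ⇒ E is nonsingular.
For each x ∈ F_13, compute rhs = x³ + 6·x + 7 mod 13, then count y ∈ F_13 with y² ≡ rhs.
  x = 0: rhs = 7, matching y values: none (0 points).
  x = 1: rhs = 1, matching y values: 1, 12 (2 points).
  x = 2: rhs = 1, matching y values: 1, 12 (2 points).
  x = 3: rhs = 0, matching y values: 0 (1 points).
  x = 4: rhs = 4, matching y values: 2, 11 (2 points).
  x = 5: rhs = 6, matching y values: none (0 points).
  x = 6: rhs = 12, matching y values: 5, 8 (2 points).
  x = 7: rhs = 2, matching y values: none (0 points).
  x = 8: rhs = 8, matching y values: none (0 points).
  x = 9: rhs = 10, matching y values: 6, 7 (2 points).
  x = 10: rhs = 1, matching y values: 1, 12 (2 points).
  x = 11: rhs = 0, matching y values: 0 (1 points).
  x = 12: rhs = 0, matching y values: 0 (1 points).
Total affine count: 15.
Full point count |E(F_13)| = 15 + 1 = 16.
Hasse bound: |16 − (13+1)| = |2| = 2 ≤ 2√13 ≈ 7.2111 ✓.


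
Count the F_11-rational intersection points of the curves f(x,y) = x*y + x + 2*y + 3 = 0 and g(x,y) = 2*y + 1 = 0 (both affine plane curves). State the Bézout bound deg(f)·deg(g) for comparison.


Common zeros: {(7, 5)}; count = 1; Bézout bound = 2.

deg(f) = 2, deg(g) = 1, so Bézout bound = 2.
Scan x ∈ F_11. For each x, list the y ∈ F_11 with f(x, y) ≡ 0 and those with g(x, y) ≡ 0 (mod 11); the common zeros in that column are the intersection.
  x = 0: f ≡ 0 at y ∈ {4}; g ≡ 0 at y ∈ {5}; common: ∅.
  x = 1: f ≡ 0 at y ∈ {6}; g ≡ 0 at y ∈ {5}; common: ∅.
  x = 2: f ≡ 0 at y ∈ {7}; g ≡ 0 at y ∈ {5}; common: ∅.
  x = 3: f ≡ 0 at y ∈ {1}; g ≡ 0 at y ∈ {5}; common: ∅.
  x = 4: f ≡ 0 at y ∈ {8}; g ≡ 0 at y ∈ {5}; common: ∅.
  x = 5: f ≡ 0 at y ∈ {2}; g ≡ 0 at y ∈ {5}; common: ∅.
  x = 6: f ≡ 0 at y ∈ {3}; g ≡ 0 at y ∈ {5}; common: ∅.
  x = 7: f ≡ 0 at y ∈ {5}; g ≡ 0 at y ∈ {5}; common: {5}.
  x = 8: f ≡ 0 at y ∈ {0}; g ≡ 0 at y ∈ {5}; common: ∅.
  x = 9: f ≡ 0 at y ∈ ∅; g ≡ 0 at y ∈ {5}; common: ∅.
  x = 10: f ≡ 0 at y ∈ {9}; g ≡ 0 at y ∈ {5}; common: ∅.
Collecting: common zeros = {(7, 5)}, so the count is 1.
Comparison with the Bézout bound: 1 ≤ 2 = deg(f)·deg(g), as expected for curves with no common component (the affine F_11-count falls short of the bound because intersections may lie at infinity, over extension fields, or carry multiplicity).


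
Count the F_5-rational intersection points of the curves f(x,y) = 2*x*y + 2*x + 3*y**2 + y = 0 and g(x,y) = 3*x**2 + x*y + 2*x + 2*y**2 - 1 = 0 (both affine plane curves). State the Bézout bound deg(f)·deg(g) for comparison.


Common zeros: ∅; count = 0; Bézout bound = 4.

deg(f) = 2, deg(g) = 2, so Bézout bound = 4.
Scan x ∈ F_5. For each x, list the y ∈ F_5 with f(x, y) ≡ 0 and those with g(x, y) ≡ 0 (mod 5); the common zeros in that column are the intersection.
  x = 0: f ≡ 0 at y ∈ {0, 3}; g ≡ 0 at y ∈ ∅; common: ∅.
  x = 1: f ≡ 0 at y ∈ {2}; g ≡ 0 at y ∈ {3, 4}; common: ∅.
  x = 2: f ≡ 0 at y ∈ ∅; g ≡ 0 at y ∈ {0, 4}; common: ∅.
  x = 3: f ≡ 0 at y ∈ ∅; g ≡ 0 at y ∈ ∅; common: ∅.
  x = 4: f ≡ 0 at y ∈ {1}; g ≡ 0 at y ∈ {0, 3}; common: ∅.
Collecting: common zeros = ∅, so the count is 0.
Comparison with the Bézout bound: 0 ≤ 4 = deg(f)·deg(g), as expected for curves with no common component (the affine F_5-count falls short of the bound because intersections may lie at infinity, over extension fields, or carry multiplicity).


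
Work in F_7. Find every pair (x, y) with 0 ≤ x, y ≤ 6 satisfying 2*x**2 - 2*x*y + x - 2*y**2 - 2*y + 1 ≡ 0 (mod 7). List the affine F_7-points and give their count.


Affine F_7-points: {(3, 4), (3, 6), (4, 4), (4, 5), (5, 0), (5, 1), (6, 1), (6, 6)}; count = 8.

For each of the 49 pairs (x, y) ∈ F_7², evaluate f(x, y) mod 7. Record the zeros.
  x = 0: [0↦1, 1↦4, 2↦3, 3↦5, 4↦3, 5↦4, 6↦1]  zeros at y ∈ ∅
  x = 1: [0↦4, 1↦5, 2↦2, 3↦2, 4↦5, 5↦4, 6↦6]  zeros at y ∈ ∅
  x = 2: [0↦4, 1↦3, 2↦5, 3↦3, 4↦4, 5↦1, 6↦1]  zeros at y ∈ ∅
  x = 3: [0↦1, 1↦5, 2↦5, 3↦1, 4↦0, 5↦2, 6↦0]  zeros at y ∈ {4, 6}
  x = 4: [0↦2, 1↦4, 2↦2, 3↦3, 4↦0, 5↦0, 6↦3]  zeros at y ∈ {4, 5}
  x = 5: [0↦0, 1↦0, 2↦3, 3↦2, 4↦4, 5↦2, 6↦3]  zeros at y ∈ {0, 1}
  x = 6: [0↦2, 1↦0, 2↦1, 3↦5, 4↦5, 5↦1, 6↦0]  zeros at y ∈ {1, 6}
Collecting zeros: affine points = {(3, 4), (3, 6), (4, 4), (4, 5), (5, 0), (5, 1), (6, 1), (6, 6)}.
Total count |C(F_7)_aff| = 8.


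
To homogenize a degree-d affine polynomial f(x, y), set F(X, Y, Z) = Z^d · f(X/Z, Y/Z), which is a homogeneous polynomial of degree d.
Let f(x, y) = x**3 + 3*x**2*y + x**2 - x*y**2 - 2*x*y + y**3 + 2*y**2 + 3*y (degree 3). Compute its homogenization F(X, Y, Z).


F(X, Y, Z) = X**3 + 3*X**2*Y + X**2*Z - X*Y**2 - 2*X*Y*Z + Y**3 + 2*Y**2*Z + 3*Y*Z**2

deg(f) = 3.
Substitute x = X/Z, y = Y/Z into f, then multiply by Z^3.
  monomial 1·x^3·y^0 ↦ 1·X^3·Y^0·Z^0.
  monomial 3·x^2·y^1 ↦ 3·X^2·Y^1·Z^0.
  monomial 1·x^2·y^0 ↦ 1·X^2·Y^0·Z^1.
  monomial -1·x^1·y^2 ↦ -1·X^1·Y^2·Z^0.
  monomial -2·x^1·y^1 ↦ -2·X^1·Y^1·Z^1.
  monomial 1·x^0·y^3 ↦ 1·X^0·Y^3·Z^0.
  monomial 2·x^0·y^2 ↦ 2·X^0·Y^2·Z^1.
  monomial 3·x^0·y^1 ↦ 3·X^0·Y^1·Z^2.
Collecting: F(X, Y, Z) = X**3 + 3*X**2*Y + X**2*Z - X*Y**2 - 2*X*Y*Z + Y**3 + 2*Y**2*Z + 3*Y*Z**2.


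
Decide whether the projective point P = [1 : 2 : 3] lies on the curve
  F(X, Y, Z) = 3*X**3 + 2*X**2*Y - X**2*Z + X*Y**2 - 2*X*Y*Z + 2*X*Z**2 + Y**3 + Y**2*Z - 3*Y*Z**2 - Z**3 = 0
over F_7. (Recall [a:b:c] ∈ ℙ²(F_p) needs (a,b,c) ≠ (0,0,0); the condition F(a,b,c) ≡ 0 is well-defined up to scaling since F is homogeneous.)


F(1,2,3) ≡ 2 (mod 7); P is NOT on the curve.

Evaluate F(1, 2, 3) term-by-term (mod 7).
  3*X**3 ↦ 3·1·1·1 = 3
  2*X**2*Y ↦ 2·1·2·1 = 4
  -X**2*Z ↦ -1·1·1·3 = -3
  X*Y**2 ↦ 1·1·4·1 = 4
  -2*X*Y*Z ↦ -2·1·2·3 = -12
  2*X*Z**2 ↦ 2·1·1·9 = 18
  Y**3 ↦ 1·1·8·1 = 8
  Y**2*Z ↦ 1·1·4·3 = 12
  -3*Y*Z**2 ↦ -3·1·2·9 = -54
  -Z**3 ↦ -1·1·1·27 = -27
Sum: F(1, 2, 3) = (3) + (4) + (-3) + (4) + (-12) + (18) + (8) + (12) + (-54) + (-27) = -47.
Reducing mod 7: -47 ≡ 2 (mod 7).
Since F(a, b, c) ≡ 2 ≠ 0 (mod 7), P does NOT lie on the curve.


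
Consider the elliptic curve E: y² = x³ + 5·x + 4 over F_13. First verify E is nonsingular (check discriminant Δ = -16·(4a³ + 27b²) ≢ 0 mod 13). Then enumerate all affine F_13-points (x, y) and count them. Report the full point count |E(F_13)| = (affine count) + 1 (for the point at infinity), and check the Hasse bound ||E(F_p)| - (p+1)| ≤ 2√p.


Affine points = {(0, 2), (0, 11), (1, 6), (1, 7), (2, 3), (2, 10), (4, 6), (4, 7), (6, 4), (6, 9), (8, 6), (8, 7), (10, 1), (10, 12), (11, 5), (11, 8)}; affine count = 16; |E(F_13)| = 17.

Discriminant check: Δ ∝ 4a³ + 27b² = 4·5³ + 27·4² = 4·125 + 27·16 ≡ 9 (mod 13). Nonzero ⇒ E is nonsingular.
For each x ∈ F_13, compute rhs = x³ + 5·x + 4 mod 13, then count y ∈ F_13 with y² ≡ rhs.
  x = 0: rhs = 4, matching y values: 2, 11 (2 points).
  x = 1: rhs = 10, matching y values: 6, 7 (2 points).
  x = 2: rhs = 9, matching y values: 3, 10 (2 points).
  x = 3: rhs = 7, matching y values: none (0 points).
  x = 4: rhs = 10, matching y values: 6, 7 (2 points).
  x = 5: rhs = 11, matching y values: none (0 points).
  x = 6: rhs = 3, matching y values: 4, 9 (2 points).
  x = 7: rhs = 5, matching y values: none (0 points).
  x = 8: rhs = 10, matching y values: 6, 7 (2 points).
  x = 9: rhs = 11, matching y values: none (0 points).
  x = 10: rhs = 1, matching y values: 1, 12 (2 points).
  x = 11: rhs = 12, matching y values: 5, 8 (2 points).
  x = 12: rhs = 11, matching y values: none (0 points).
Total affine count: 16.
Full point count |E(F_13)| = 16 + 1 = 17.
Hasse bound: |17 − (13+1)| = |3| = 3 ≤ 2√13 ≈ 7.2111 ✓.


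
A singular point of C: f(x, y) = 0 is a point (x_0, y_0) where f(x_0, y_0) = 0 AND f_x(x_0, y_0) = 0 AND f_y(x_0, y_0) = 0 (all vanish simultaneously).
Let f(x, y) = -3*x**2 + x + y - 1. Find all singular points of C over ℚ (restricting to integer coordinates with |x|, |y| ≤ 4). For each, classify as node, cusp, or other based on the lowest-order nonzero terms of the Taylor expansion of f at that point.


No singular points in the scanned grid; C is smooth there.

Compute partial derivatives:
  f_x = 1 - 6*x.
  f_y = 1.
f_y = 1 is a nonzero constant, so f_y never vanishes: no point (x, y) can satisfy f = f_x = f_y = 0. In particular no (x, y) ∈ {−4, ..., 4}² is singular; the curve is smooth.


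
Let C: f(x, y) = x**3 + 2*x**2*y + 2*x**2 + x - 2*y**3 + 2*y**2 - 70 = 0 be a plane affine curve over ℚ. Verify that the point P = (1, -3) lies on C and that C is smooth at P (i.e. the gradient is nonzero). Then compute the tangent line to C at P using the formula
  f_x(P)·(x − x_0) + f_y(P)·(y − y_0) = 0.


Tangent line at P: -4*x - 64*y - 188 = 0.

Step 1: f(1, -3) = 0, so P lies on C.
Step 2: partial derivatives
  f_x(x, y) = 3*x**2 + 4*x*y + 4*x + 1, f_y(x, y) = 2*x**2 - 6*y**2 + 4*y.
  f_x(P) = -4, f_y(P) = -64 (gradient nonzero, so P is smooth).
Step 3: tangent line at P: -4·(x − 1) + -64·(y − -3) = 0.
Expanding: -4*x - 64*y - 188 = 0.


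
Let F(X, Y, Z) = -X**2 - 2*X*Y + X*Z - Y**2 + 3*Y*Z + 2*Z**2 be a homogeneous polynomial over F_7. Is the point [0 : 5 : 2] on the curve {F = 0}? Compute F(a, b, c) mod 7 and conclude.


F(0,5,2) ≡ 6 (mod 7); P is NOT on the curve.

Evaluate F(0, 5, 2) term-by-term (mod 7).
  -X**2 ↦ -1·0·1·1 = 0
  -2*X*Y ↦ -2·0·5·1 = 0
  X*Z ↦ 1·0·1·2 = 0
  -Y**2 ↦ -1·1·25·1 = -25
  3*Y*Z ↦ 3·1·5·2 = 30
  2*Z**2 ↦ 2·1·1·4 = 8
Sum: F(0, 5, 2) = (0) + (0) + (0) + (-25) + (30) + (8) = 13.
Reducing mod 7: 13 ≡ 6 (mod 7).
Since F(a, b, c) ≡ 6 ≠ 0 (mod 7), P does NOT lie on the curve.


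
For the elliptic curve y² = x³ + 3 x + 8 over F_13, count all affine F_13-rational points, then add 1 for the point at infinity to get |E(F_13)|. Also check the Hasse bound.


Affine points = {(1, 5), (1, 8), (2, 3), (2, 10), (9, 6), (9, 7), (12, 2), (12, 11)}; affine count = 8; |E(F_13)| = 9.

Discriminant check: Δ ∝ 4a³ + 27b² = 4·3³ + 27·8² = 4·27 + 27·64 ≡ 3 (mod 13). Nonzero ⇒ E is nonsingular.
For each x ∈ F_13, compute rhs = x³ + 3·x + 8 mod 13, then count y ∈ F_13 with y² ≡ rhs.
  x = 0: rhs = 8, matching y values: none (0 points).
  x = 1: rhs = 12, matching y values: 5, 8 (2 points).
  x = 2: rhs = 9, matching y values: 3, 10 (2 points).
  x = 3: rhs = 5, matching y values: none (0 points).
  x = 4: rhs = 6, matching y values: none (0 points).
  x = 5: rhs = 5, matching y values: none (0 points).
  x = 6: rhs = 8, matching y values: none (0 points).
  x = 7: rhs = 8, matching y values: none (0 points).
  x = 8: rhs = 11, matching y values: none (0 points).
  x = 9: rhs = 10, matching y values: 6, 7 (2 points).
  x = 10: rhs = 11, matching y values: none (0 points).
  x = 11: rhs = 7, matching y values: none (0 points).
  x = 12: rhs = 4, matching y values: 2, 11 (2 points).
Total affine count: 8.
Full point count |E(F_13)| = 8 + 1 = 9.
Hasse bound: |9 − (13+1)| = |-5| = 5 ≤ 2√13 ≈ 7.2111 ✓.


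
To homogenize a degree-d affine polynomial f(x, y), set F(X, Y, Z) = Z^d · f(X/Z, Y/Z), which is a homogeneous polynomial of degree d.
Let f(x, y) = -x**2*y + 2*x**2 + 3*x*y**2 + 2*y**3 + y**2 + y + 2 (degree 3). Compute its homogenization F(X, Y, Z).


F(X, Y, Z) = -X**2*Y + 2*X**2*Z + 3*X*Y**2 + 2*Y**3 + Y**2*Z + Y*Z**2 + 2*Z**3

deg(f) = 3.
Substitute x = X/Z, y = Y/Z into f, then multiply by Z^3.
  monomial -1·x^2·y^1 ↦ -1·X^2·Y^1·Z^0.
  monomial 2·x^2·y^0 ↦ 2·X^2·Y^0·Z^1.
  monomial 3·x^1·y^2 ↦ 3·X^1·Y^2·Z^0.
  monomial 2·x^0·y^3 ↦ 2·X^0·Y^3·Z^0.
  monomial 1·x^0·y^2 ↦ 1·X^0·Y^2·Z^1.
  monomial 1·x^0·y^1 ↦ 1·X^0·Y^1·Z^2.
  monomial 2·x^0·y^0 ↦ 2·X^0·Y^0·Z^3.
Collecting: F(X, Y, Z) = -X**2*Y + 2*X**2*Z + 3*X*Y**2 + 2*Y**3 + Y**2*Z + Y*Z**2 + 2*Z**3.


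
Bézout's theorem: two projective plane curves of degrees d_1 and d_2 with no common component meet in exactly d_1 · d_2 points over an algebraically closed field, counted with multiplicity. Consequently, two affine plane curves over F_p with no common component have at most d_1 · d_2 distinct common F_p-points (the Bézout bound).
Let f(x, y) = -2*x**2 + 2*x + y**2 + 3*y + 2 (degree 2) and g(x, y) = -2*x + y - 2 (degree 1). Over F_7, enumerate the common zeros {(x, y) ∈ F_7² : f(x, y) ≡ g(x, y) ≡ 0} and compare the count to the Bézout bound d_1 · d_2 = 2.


Common zeros: ∅; count = 0; Bézout bound = 2.

deg(f) = 2, deg(g) = 1, so Bézout bound = 2.
Scan x ∈ F_7. For each x, list the y ∈ F_7 with f(x, y) ≡ 0 and those with g(x, y) ≡ 0 (mod 7); the common zeros in that column are the intersection.
  x = 0: f ≡ 0 at y ∈ {5, 6}; g ≡ 0 at y ∈ {2}; common: ∅.
  x = 1: f ≡ 0 at y ∈ {5, 6}; g ≡ 0 at y ∈ {4}; common: ∅.
  x = 2: f ≡ 0 at y ∈ ∅; g ≡ 0 at y ∈ {6}; common: ∅.
  x = 3: f ≡ 0 at y ∈ {2}; g ≡ 0 at y ∈ {1}; common: ∅.
  x = 4: f ≡ 0 at y ∈ ∅; g ≡ 0 at y ∈ {3}; common: ∅.
  x = 5: f ≡ 0 at y ∈ {2}; g ≡ 0 at y ∈ {5}; common: ∅.
  x = 6: f ≡ 0 at y ∈ ∅; g ≡ 0 at y ∈ {0}; common: ∅.
Collecting: common zeros = ∅, so the count is 0.
Comparison with the Bézout bound: 0 ≤ 2 = deg(f)·deg(g), as expected for curves with no common component (the affine F_7-count falls short of the bound because intersections may lie at infinity, over extension fields, or carry multiplicity).


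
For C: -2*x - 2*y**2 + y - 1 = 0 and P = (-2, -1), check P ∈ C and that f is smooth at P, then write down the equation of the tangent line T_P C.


Tangent line at P: -2*x + 5*y + 1 = 0.

Step 1: f(-2, -1) = 0, so P lies on C.
Step 2: partial derivatives
  f_x(x, y) = -2, f_y(x, y) = 1 - 4*y.
  f_x(P) = -2, f_y(P) = 5 (gradient nonzero, so P is smooth).
Step 3: tangent line at P: -2·(x − -2) + 5·(y − -1) = 0.
Expanding: -2*x + 5*y + 1 = 0.


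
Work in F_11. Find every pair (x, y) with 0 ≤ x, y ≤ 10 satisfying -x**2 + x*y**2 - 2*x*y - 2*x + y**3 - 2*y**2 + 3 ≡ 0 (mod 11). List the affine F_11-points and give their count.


Affine F_11-points: {(0, 10), (1, 0), (1, 2), (1, 10), (2, 6), (3, 4), (4, 3), (6, 8), (7, 8), (8, 0), (8, 2), (8, 3), (9, 6)}; count = 13.

For each of the 121 pairs (x, y) ∈ F_11², evaluate f(x, y) mod 11. Record the zeros.
  x = 0: [0↦3, 1↦2, 2↦3, 3↦1, 4↦2, 5↦1, 6↦4, 7↦6, 8↦2, 9↦9, 10↦0]  zeros at y ∈ {10}
  x = 1: [0↦0, 1↦9, 2↦0, 3↦1, 4↦7, 5↦2, 6↦3, 7↦5, 8↦3, 9↦3, 10↦0]  zeros at y ∈ {0, 2, 10}
  x = 2: [0↦6, 1↦3, 2↦6, 3↦10, 4↦10, 5↦1, 6↦0, 7↦2, 8↦2, 9↦6, 10↦9]  zeros at y ∈ {6}
  x = 3: [0↦10, 1↦6, 2↦10, 3↦6, 4↦0, 5↦9, 6↦6, 7↦8, 8↦10, 9↦7, 10↦5]  zeros at y ∈ {4}
  x = 4: [0↦1, 1↦7, 2↦1, 3↦0, 4↦10, 5↦4, 6↦10, 7↦1, 8↦5, 9↦6, 10↦10]  zeros at y ∈ {3}
  x = 5: [0↦1, 1↦6, 2↦1, 3↦3, 4↦7, 5↦8, 6↦1, 7↦3, 8↦9, 9↦3, 10↦2]  zeros at y ∈ ∅
  x = 6: [0↦10, 1↦3, 2↦10, 3↦4, 4↦2, 5↦10, 6↦1, 7↦3, 8↦0, 9↦9, 10↦3]  zeros at y ∈ {8}
  x = 7: [0↦6, 1↦9, 2↦6, 3↦3, 4↦6, 5↦10, 6↦10, 7↦1, 8↦0, 9↦2, 10↦2]  zeros at y ∈ {8}
  x = 8: [0↦0, 1↦2, 2↦0, 3↦0, 4↦8, 5↦8, 6↦6, 7↦8, 8↦9, 9↦4, 10↦10]  zeros at y ∈ {0, 2, 3}
  x = 9: [0↦3, 1↦4, 2↦3, 3↦6, 4↦8, 5↦4, 6↦0, 7↦2, 8↦5, 9↦4, 10↦5]  zeros at y ∈ {6}
  x = 10: [0↦4, 1↦4, 2↦4, 3↦10, 4↦6, 5↦9, 6↦3, 7↦5, 8↦10, 9↦2, 10↦9]  zeros at y ∈ ∅
Collecting zeros: affine points = {(0, 10), (1, 0), (1, 2), (1, 10), (2, 6), (3, 4), (4, 3), (6, 8), (7, 8), (8, 0), (8, 2), (8, 3), (9, 6)}.
Total count |C(F_11)_aff| = 13.


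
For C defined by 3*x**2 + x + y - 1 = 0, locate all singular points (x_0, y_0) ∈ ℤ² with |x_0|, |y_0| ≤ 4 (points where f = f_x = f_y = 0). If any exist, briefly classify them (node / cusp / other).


No singular points in the scanned grid; C is smooth there.

Compute partial derivatives:
  f_x = 6*x + 1.
  f_y = 1.
f_y = 1 is a nonzero constant, so f_y never vanishes: no point (x, y) can satisfy f = f_x = f_y = 0. In particular no (x, y) ∈ {−4, ..., 4}² is singular; the curve is smooth.


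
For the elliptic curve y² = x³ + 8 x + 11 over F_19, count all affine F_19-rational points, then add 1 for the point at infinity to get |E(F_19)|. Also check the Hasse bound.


Affine points = {(0, 7), (0, 12), (1, 1), (1, 18), (2, 4), (2, 15), (3, 9), (3, 10), (5, 9), (5, 10), (6, 3), (6, 16), (7, 7), (7, 12), (8, 6), (8, 13), (11, 9), (11, 10), (12, 7), (12, 12), (14, 6), (14, 13), (16, 6), (16, 13), (17, 5), (17, 14)}; affine count = 26; |E(F_19)| = 27.

Discriminant check: Δ ∝ 4a³ + 27b² = 4·8³ + 27·11² = 4·512 + 27·121 ≡ 14 (mod 19). Nonzero ⇒ E is nonsingular.
For each x ∈ F_19, compute rhs = x³ + 8·x + 11 mod 19, then count y ∈ F_19 with y² ≡ rhs.
  x = 0: rhs = 11, matching y values: 7, 12 (2 points).
  x = 1: rhs = 1, matching y values: 1, 18 (2 points).
  x = 2: rhs = 16, matching y values: 4, 15 (2 points).
  x = 3: rhs = 5, matching y values: 9, 10 (2 points).
  x = 4: rhs = 12, matching y values: none (0 points).
  x = 5: rhs = 5, matching y values: 9, 10 (2 points).
  x = 6: rhs = 9, matching y values: 3, 16 (2 points).
  x = 7: rhs = 11, matching y values: 7, 12 (2 points).
  x = 8: rhs = 17, matching y values: 6, 13 (2 points).
  x = 9: rhs = 14, matching y values: none (0 points).
  x = 10: rhs = 8, matching y values: none (0 points).
  x = 11: rhs = 5, matching y values: 9, 10 (2 points).
  x = 12: rhs = 11, matching y values: 7, 12 (2 points).
  x = 13: rhs = 13, matching y values: none (0 points).
  x = 14: rhs = 17, matching y values: 6, 13 (2 points).
  x = 15: rhs = 10, matching y values: none (0 points).
  x = 16: rhs = 17, matching y values: 6, 13 (2 points).
  x = 17: rhs = 6, matching y values: 5, 14 (2 points).
  x = 18: rhs = 2, matching y values: none (0 points).
Total affine count: 26.
Full point count |E(F_19)| = 26 + 1 = 27.
Hasse bound: |27 − (19+1)| = |7| = 7 ≤ 2√19 ≈ 8.7178 ✓.


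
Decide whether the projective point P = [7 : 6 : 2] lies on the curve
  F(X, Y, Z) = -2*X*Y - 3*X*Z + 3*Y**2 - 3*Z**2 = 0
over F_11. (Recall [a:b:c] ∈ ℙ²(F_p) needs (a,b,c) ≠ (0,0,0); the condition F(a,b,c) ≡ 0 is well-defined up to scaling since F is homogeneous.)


F(7,6,2) ≡ 3 (mod 11); P is NOT on the curve.

Evaluate F(7, 6, 2) term-by-term (mod 11).
  -2*X*Y ↦ -2·7·6·1 = -84
  -3*X*Z ↦ -3·7·1·2 = -42
  3*Y**2 ↦ 3·1·36·1 = 108
  -3*Z**2 ↦ -3·1·1·4 = -12
Sum: F(7, 6, 2) = (-84) + (-42) + (108) + (-12) = -30.
Reducing mod 11: -30 ≡ 3 (mod 11).
Since F(a, b, c) ≡ 3 ≠ 0 (mod 11), P does NOT lie on the curve.


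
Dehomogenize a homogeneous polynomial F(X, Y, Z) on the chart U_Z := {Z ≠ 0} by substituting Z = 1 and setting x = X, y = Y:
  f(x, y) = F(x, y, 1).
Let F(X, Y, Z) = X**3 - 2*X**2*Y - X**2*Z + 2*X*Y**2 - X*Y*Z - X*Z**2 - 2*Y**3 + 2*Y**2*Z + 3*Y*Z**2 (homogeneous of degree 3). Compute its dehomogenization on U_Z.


f(x, y) = x**3 - 2*x**2*y - x**2 + 2*x*y**2 - x*y - x - 2*y**3 + 2*y**2 + 3*y

On U_Z we set Z = 1. Each monomial c·X^i·Y^j·Z^k in F becomes c·x^i·y^j·1^k = c·x^i·y^j.
Substituting Z = 1: F(X, Y, 1) = x**3 - 2*x**2*y - x**2 + 2*x*y**2 - x*y - x - 2*y**3 + 2*y**2 + 3*y.
Note: deg(f) ≤ deg(F) = 3; strict inequality happens when F is divisible by Z (lost terms).


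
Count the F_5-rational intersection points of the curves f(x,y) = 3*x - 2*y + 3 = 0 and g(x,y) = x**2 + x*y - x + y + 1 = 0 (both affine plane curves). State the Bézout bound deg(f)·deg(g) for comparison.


Common zeros: {(0, 4)}; count = 1; Bézout bound = 2.

deg(f) = 1, deg(g) = 2, so Bézout bound = 2.
Scan x ∈ F_5. For each x, list the y ∈ F_5 with f(x, y) ≡ 0 and those with g(x, y) ≡ 0 (mod 5); the common zeros in that column are the intersection.
  x = 0: f ≡ 0 at y ∈ {4}; g ≡ 0 at y ∈ {4}; common: {4}.
  x = 1: f ≡ 0 at y ∈ {3}; g ≡ 0 at y ∈ {2}; common: ∅.
  x = 2: f ≡ 0 at y ∈ {2}; g ≡ 0 at y ∈ {4}; common: ∅.
  x = 3: f ≡ 0 at y ∈ {1}; g ≡ 0 at y ∈ {2}; common: ∅.
  x = 4: f ≡ 0 at y ∈ {0}; g ≡ 0 at y ∈ ∅; common: ∅.
Collecting: common zeros = {(0, 4)}, so the count is 1.
Comparison with the Bézout bound: 1 ≤ 2 = deg(f)·deg(g), as expected for curves with no common component (the affine F_5-count falls short of the bound because intersections may lie at infinity, over extension fields, or carry multiplicity).


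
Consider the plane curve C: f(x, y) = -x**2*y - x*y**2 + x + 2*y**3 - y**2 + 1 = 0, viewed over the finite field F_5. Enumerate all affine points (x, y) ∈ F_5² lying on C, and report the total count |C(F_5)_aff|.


Affine F_5-points: {(1, 3), (3, 3), (4, 0)}; count = 3.

For each of the 25 pairs (x, y) ∈ F_5², evaluate f(x, y) mod 5. Record the zeros.
  x = 0: [0↦1, 1↦2, 2↦3, 3↦1, 4↦3]  zeros at y ∈ ∅
  x = 1: [0↦2, 1↦1, 2↦3, 3↦0, 4↦4]  zeros at y ∈ {3}
  x = 2: [0↦3, 1↦3, 2↦4, 3↦3, 4↦2]  zeros at y ∈ ∅
  x = 3: [0↦4, 1↦3, 2↦1, 3↦0, 4↦2]  zeros at y ∈ {3}
  x = 4: [0↦0, 1↦1, 2↦4, 3↦1, 4↦4]  zeros at y ∈ {0}
Collecting zeros: affine points = {(1, 3), (3, 3), (4, 0)}.
Total count |C(F_5)_aff| = 3.


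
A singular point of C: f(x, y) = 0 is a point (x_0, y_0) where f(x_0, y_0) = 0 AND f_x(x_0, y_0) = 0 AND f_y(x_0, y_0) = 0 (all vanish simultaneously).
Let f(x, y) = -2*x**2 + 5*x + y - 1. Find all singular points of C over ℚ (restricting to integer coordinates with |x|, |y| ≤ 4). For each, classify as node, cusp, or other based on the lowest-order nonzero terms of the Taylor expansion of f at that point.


No singular points in the scanned grid; C is smooth there.

Compute partial derivatives:
  f_x = 5 - 4*x.
  f_y = 1.
f_y = 1 is a nonzero constant, so f_y never vanishes: no point (x, y) can satisfy f = f_x = f_y = 0. In particular no (x, y) ∈ {−4, ..., 4}² is singular; the curve is smooth.


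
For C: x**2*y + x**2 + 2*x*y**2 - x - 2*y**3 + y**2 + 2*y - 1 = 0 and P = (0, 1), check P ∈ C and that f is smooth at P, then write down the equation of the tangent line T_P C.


Tangent line at P: x - 2*y + 2 = 0.

Step 1: f(0, 1) = 0, so P lies on C.
Step 2: partial derivatives
  f_x(x, y) = 2*x*y + 2*x + 2*y**2 - 1, f_y(x, y) = x**2 + 4*x*y - 6*y**2 + 2*y + 2.
  f_x(P) = 1, f_y(P) = -2 (gradient nonzero, so P is smooth).
Step 3: tangent line at P: 1·(x − 0) + -2·(y − 1) = 0.
Expanding: x - 2*y + 2 = 0.


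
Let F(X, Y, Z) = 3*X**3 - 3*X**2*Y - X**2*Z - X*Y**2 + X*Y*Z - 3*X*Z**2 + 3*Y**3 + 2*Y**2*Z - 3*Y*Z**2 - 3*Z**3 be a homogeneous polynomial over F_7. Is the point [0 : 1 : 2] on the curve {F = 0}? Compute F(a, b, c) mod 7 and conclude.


F(0,1,2) ≡ 6 (mod 7); P is NOT on the curve.

Evaluate F(0, 1, 2) term-by-term (mod 7).
  3*X**3 ↦ 3·0·1·1 = 0
  -3*X**2*Y ↦ -3·0·1·1 = 0
  -X**2*Z ↦ -1·0·1·2 = 0
  -X*Y**2 ↦ -1·0·1·1 = 0
  X*Y*Z ↦ 1·0·1·2 = 0
  -3*X*Z**2 ↦ -3·0·1·4 = 0
  3*Y**3 ↦ 3·1·1·1 = 3
  2*Y**2*Z ↦ 2·1·1·2 = 4
  -3*Y*Z**2 ↦ -3·1·1·4 = -12
  -3*Z**3 ↦ -3·1·1·8 = -24
Sum: F(0, 1, 2) = (0) + (0) + (0) + (0) + (0) + (0) + (3) + (4) + (-12) + (-24) = -29.
Reducing mod 7: -29 ≡ 6 (mod 7).
Since F(a, b, c) ≡ 6 ≠ 0 (mod 7), P does NOT lie on the curve.


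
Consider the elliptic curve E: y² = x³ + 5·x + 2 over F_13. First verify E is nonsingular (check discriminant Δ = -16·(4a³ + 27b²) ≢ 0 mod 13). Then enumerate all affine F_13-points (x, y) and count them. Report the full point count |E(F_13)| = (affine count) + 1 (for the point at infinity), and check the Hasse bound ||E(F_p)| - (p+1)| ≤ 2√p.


Affine points = {(5, 3), (5, 10), (6, 1), (6, 12), (7, 4), (7, 9), (9, 3), (9, 10), (10, 5), (10, 8), (11, 6), (11, 7), (12, 3), (12, 10)}; affine count = 14; |E(F_13)| = 15.

Discriminant check: Δ ∝ 4a³ + 27b² = 4·5³ + 27·2² = 4·125 + 27·4 ≡ 10 (mod 13). Nonzero ⇒ E is nonsingular.
For each x ∈ F_13, compute rhs = x³ + 5·x + 2 mod 13, then count y ∈ F_13 with y² ≡ rhs.
  x = 0: rhs = 2, matching y values: none (0 points).
  x = 1: rhs = 8, matching y values: none (0 points).
  x = 2: rhs = 7, matching y values: none (0 points).
  x = 3: rhs = 5, matching y values: none (0 points).
  x = 4: rhs = 8, matching y values: none (0 points).
  x = 5: rhs = 9, matching y values: 3, 10 (2 points).
  x = 6: rhs = 1, matching y values: 1, 12 (2 points).
  x = 7: rhs = 3, matching y values: 4, 9 (2 points).
  x = 8: rhs = 8, matching y values: none (0 points).
  x = 9: rhs = 9, matching y values: 3, 10 (2 points).
  x = 10: rhs = 12, matching y values: 5, 8 (2 points).
  x = 11: rhs = 10, matching y values: 6, 7 (2 points).
  x = 12: rhs = 9, matching y values: 3, 10 (2 points).
Total affine count: 14.
Full point count |E(F_13)| = 14 + 1 = 15.
Hasse bound: |15 − (13+1)| = |1| = 1 ≤ 2√13 ≈ 7.2111 ✓.


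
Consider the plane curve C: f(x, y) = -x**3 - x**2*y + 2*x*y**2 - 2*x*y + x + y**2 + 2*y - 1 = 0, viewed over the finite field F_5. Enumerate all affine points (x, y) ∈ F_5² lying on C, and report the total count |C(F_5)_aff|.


Affine F_5-points: {(2, 3), (3, 0), (3, 4), (4, 4)}; count = 4.

For each of the 25 pairs (x, y) ∈ F_5², evaluate f(x, y) mod 5. Record the zeros.
  x = 0: [0↦4, 1↦2, 2↦2, 3↦4, 4↦3]  zeros at y ∈ ∅
  x = 1: [0↦4, 1↦1, 2↦4, 3↦3, 4↦3]  zeros at y ∈ ∅
  x = 2: [0↦3, 1↦2, 2↦1, 3↦0, 4↦4]  zeros at y ∈ {3}
  x = 3: [0↦0, 1↦4, 2↦2, 3↦4, 4↦0]  zeros at y ∈ {0, 4}
  x = 4: [0↦4, 1↦1, 2↦1, 3↦4, 4↦0]  zeros at y ∈ {4}
Collecting zeros: affine points = {(2, 3), (3, 0), (3, 4), (4, 4)}.
Total count |C(F_5)_aff| = 4.


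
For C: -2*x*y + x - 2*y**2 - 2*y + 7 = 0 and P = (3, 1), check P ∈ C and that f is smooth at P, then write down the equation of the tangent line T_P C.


Tangent line at P: -x - 12*y + 15 = 0.

Step 1: f(3, 1) = 0, so P lies on C.
Step 2: partial derivatives
  f_x(x, y) = 1 - 2*y, f_y(x, y) = -2*x - 4*y - 2.
  f_x(P) = -1, f_y(P) = -12 (gradient nonzero, so P is smooth).
Step 3: tangent line at P: -1·(x − 3) + -12·(y − 1) = 0.
Expanding: -x - 12*y + 15 = 0.


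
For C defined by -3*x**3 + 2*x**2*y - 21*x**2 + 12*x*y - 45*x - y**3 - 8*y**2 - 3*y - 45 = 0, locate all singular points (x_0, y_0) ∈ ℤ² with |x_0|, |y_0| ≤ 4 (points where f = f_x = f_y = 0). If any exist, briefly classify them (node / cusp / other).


Singular points: {(-3, -3)}; classification: cusp.

Compute partial derivatives:
  f_x = -9*x**2 + 4*x*y - 42*x + 12*y - 45.
  f_y = 2*x**2 + 12*x - 3*y**2 - 16*y - 3.
Scan x_0 ∈ {−4, ..., 4}. For each x_0, f_y(x_0, y) is a polynomial in y; find its integer roots y ∈ {−4, ..., 4}, then test f_x and f at those candidates.
  x = -4: f_y(-4, y) = -3*y**2 - 16*y - 19; no integer root y with |y| ≤ 4.
  x = -3: f_y(-3, y) = -3*y**2 - 16*y - 21; vanishes at y ∈ {-3}. (-3, -3): f_x = 0, f = 0 — SINGULAR.
  x = -2: f_y(-2, y) = -3*y**2 - 16*y - 19; no integer root y with |y| ≤ 4.
  x = -1: f_y(-1, y) = -3*y**2 - 16*y - 13; vanishes at y ∈ {-1}. (-1, -1): f_x = -20 ≠ 0.
  x = 0: f_y(0, y) = -3*y**2 - 16*y - 3; no integer root y with |y| ≤ 4.
  x = 1: f_y(1, y) = -3*y**2 - 16*y + 11; no integer root y with |y| ≤ 4.
  x = 2: f_y(2, y) = -3*y**2 - 16*y + 29; no integer root y with |y| ≤ 4.
  x = 3: f_y(3, y) = -3*y**2 - 16*y + 51; no integer root y with |y| ≤ 4.
  x = 4: f_y(4, y) = -3*y**2 - 16*y + 77; no integer root y with |y| ≤ 4.
Only singular point on the grid: (-3, -3).
Classify: substitute x = -3 + u, y = -3 + v and expand: f = -3*u**3 + 2*u**2*v - v**3 + v**2.
No constant or linear terms (consistent with a singular point). Quadratic part: v**2. Cubic part: -3*u**3 + 2*u**2*v - v**3.
The quadratic part v**2 is a perfect square, so there is a single (double) tangent line v = 0, i.e. y = -3. Restricting the cubic part to that line (v = 0) leaves -3*u**3 ≠ 0, so f is not divisible by v and the branch is v² ≈ 3*u**3 to lowest order — this is a cusp.
Classification: cusp.


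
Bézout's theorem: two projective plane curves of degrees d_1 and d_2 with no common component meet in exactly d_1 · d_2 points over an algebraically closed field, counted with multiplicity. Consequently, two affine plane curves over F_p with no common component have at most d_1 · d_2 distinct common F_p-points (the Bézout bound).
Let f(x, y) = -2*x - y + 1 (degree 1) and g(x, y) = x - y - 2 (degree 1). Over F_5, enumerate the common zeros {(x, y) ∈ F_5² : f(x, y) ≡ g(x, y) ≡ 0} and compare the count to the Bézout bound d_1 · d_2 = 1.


Common zeros: {(1, 4)}; count = 1; Bézout bound = 1.

deg(f) = 1, deg(g) = 1, so Bézout bound = 1.
Scan x ∈ F_5. For each x, list the y ∈ F_5 with f(x, y) ≡ 0 and those with g(x, y) ≡ 0 (mod 5); the common zeros in that column are the intersection.
  x = 0: f ≡ 0 at y ∈ {1}; g ≡ 0 at y ∈ {3}; common: ∅.
  x = 1: f ≡ 0 at y ∈ {4}; g ≡ 0 at y ∈ {4}; common: {4}.
  x = 2: f ≡ 0 at y ∈ {2}; g ≡ 0 at y ∈ {0}; common: ∅.
  x = 3: f ≡ 0 at y ∈ {0}; g ≡ 0 at y ∈ {1}; common: ∅.
  x = 4: f ≡ 0 at y ∈ {3}; g ≡ 0 at y ∈ {2}; common: ∅.
Collecting: common zeros = {(1, 4)}, so the count is 1.
Comparison with the Bézout bound: 1 ≤ 1 = deg(f)·deg(g), as expected for curves with no common component (the bound is attained).


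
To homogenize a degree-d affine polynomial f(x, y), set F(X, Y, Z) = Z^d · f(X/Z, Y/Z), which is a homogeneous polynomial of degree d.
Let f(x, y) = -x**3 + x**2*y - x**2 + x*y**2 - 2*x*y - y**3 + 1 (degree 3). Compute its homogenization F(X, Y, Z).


F(X, Y, Z) = -X**3 + X**2*Y - X**2*Z + X*Y**2 - 2*X*Y*Z - Y**3 + Z**3

deg(f) = 3.
Substitute x = X/Z, y = Y/Z into f, then multiply by Z^3.
  monomial -1·x^3·y^0 ↦ -1·X^3·Y^0·Z^0.
  monomial 1·x^2·y^1 ↦ 1·X^2·Y^1·Z^0.
  monomial -1·x^2·y^0 ↦ -1·X^2·Y^0·Z^1.
  monomial 1·x^1·y^2 ↦ 1·X^1·Y^2·Z^0.
  monomial -2·x^1·y^1 ↦ -2·X^1·Y^1·Z^1.
  monomial -1·x^0·y^3 ↦ -1·X^0·Y^3·Z^0.
  monomial 1·x^0·y^0 ↦ 1·X^0·Y^0·Z^3.
Collecting: F(X, Y, Z) = -X**3 + X**2*Y - X**2*Z + X*Y**2 - 2*X*Y*Z - Y**3 + Z**3.


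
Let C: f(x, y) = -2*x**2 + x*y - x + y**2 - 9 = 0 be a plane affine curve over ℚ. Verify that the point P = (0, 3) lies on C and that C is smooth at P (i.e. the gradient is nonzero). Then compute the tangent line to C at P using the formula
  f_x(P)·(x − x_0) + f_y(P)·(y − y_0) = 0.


Tangent line at P: 2*x + 6*y - 18 = 0.

Step 1: f(0, 3) = 0, so P lies on C.
Step 2: partial derivatives
  f_x(x, y) = -4*x + y - 1, f_y(x, y) = x + 2*y.
  f_x(P) = 2, f_y(P) = 6 (gradient nonzero, so P is smooth).
Step 3: tangent line at P: 2·(x − 0) + 6·(y − 3) = 0.
Expanding: 2*x + 6*y - 18 = 0.


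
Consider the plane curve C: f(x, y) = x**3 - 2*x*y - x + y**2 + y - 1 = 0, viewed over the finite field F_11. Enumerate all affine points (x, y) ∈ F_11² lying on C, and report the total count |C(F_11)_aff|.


Affine F_11-points: {(0, 3), (0, 7), (1, 4), (1, 8), (2, 7), (4, 9), (5, 4), (5, 5), (6, 0), (9, 7), (9, 10)}; count = 11.

For each of the 121 pairs (x, y) ∈ F_11², evaluate f(x, y) mod 11. Record the zeros.
  x = 0: [0↦10, 1↦1, 2↦5, 3↦0, 4↦8, 5↦7, 6↦8, 7↦0, 8↦5, 9↦1, 10↦10]  zeros at y ∈ {3, 7}
  x = 1: [0↦10, 1↦10, 2↦1, 3↦5, 4↦0, 5↦8, 6↦7, 7↦8, 8↦0, 9↦5, 10↦1]  zeros at y ∈ {4, 8}
  x = 2: [0↦5, 1↦3, 2↦3, 3↦5, 4↦9, 5↦4, 6↦1, 7↦0, 8↦1, 9↦4, 10↦9]  zeros at y ∈ {7}
  x = 3: [0↦1, 1↦8, 2↦6, 3↦6, 4↦8, 5↦1, 6↦7, 7↦4, 8↦3, 9↦4, 10↦7]  zeros at y ∈ ∅
  x = 4: [0↦4, 1↦9, 2↦5, 3↦3, 4↦3, 5↦5, 6↦9, 7↦4, 8↦1, 9↦0, 10↦1]  zeros at y ∈ {9}
  x = 5: [0↦9, 1↦1, 2↦6, 3↦2, 4↦0, 5↦0, 6↦2, 7↦6, 8↦1, 9↦9, 10↦8]  zeros at y ∈ {4, 5}
  x = 6: [0↦0, 1↦1, 2↦4, 3↦9, 4↦5, 5↦3, 6↦3, 7↦5, 8↦9, 9↦4, 10↦1]  zeros at y ∈ {0}
  x = 7: [0↦5, 1↦4, 2↦5, 3↦8, 4↦2, 5↦9, 6↦7, 7↦7, 8↦9, 9↦2, 10↦8]  zeros at y ∈ ∅
  x = 8: [0↦8, 1↦5, 2↦4, 3↦5, 4↦8, 5↦2, 6↦9, 7↦7, 8↦7, 9↦9, 10↦2]  zeros at y ∈ ∅
  x = 9: [0↦4, 1↦10, 2↦7, 3↦6, 4↦7, 5↦10, 6↦4, 7↦0, 8↦9, 9↦9, 10↦0]  zeros at y ∈ {7, 10}
  x = 10: [0↦10, 1↦3, 2↦9, 3↦6, 4↦5, 5↦6, 6↦9, 7↦3, 8↦10, 9↦8, 10↦8]  zeros at y ∈ ∅
Collecting zeros: affine points = {(0, 3), (0, 7), (1, 4), (1, 8), (2, 7), (4, 9), (5, 4), (5, 5), (6, 0), (9, 7), (9, 10)}.
Total count |C(F_11)_aff| = 11.


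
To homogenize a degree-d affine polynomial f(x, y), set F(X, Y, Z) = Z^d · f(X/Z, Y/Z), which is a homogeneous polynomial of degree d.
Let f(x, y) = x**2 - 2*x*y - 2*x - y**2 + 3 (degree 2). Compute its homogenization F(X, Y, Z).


F(X, Y, Z) = X**2 - 2*X*Y - 2*X*Z - Y**2 + 3*Z**2

deg(f) = 2.
Substitute x = X/Z, y = Y/Z into f, then multiply by Z^2.
  monomial 1·x^2·y^0 ↦ 1·X^2·Y^0·Z^0.
  monomial -2·x^1·y^1 ↦ -2·X^1·Y^1·Z^0.
  monomial -2·x^1·y^0 ↦ -2·X^1·Y^0·Z^1.
  monomial -1·x^0·y^2 ↦ -1·X^0·Y^2·Z^0.
  monomial 3·x^0·y^0 ↦ 3·X^0·Y^0·Z^2.
Collecting: F(X, Y, Z) = X**2 - 2*X*Y - 2*X*Z - Y**2 + 3*Z**2.


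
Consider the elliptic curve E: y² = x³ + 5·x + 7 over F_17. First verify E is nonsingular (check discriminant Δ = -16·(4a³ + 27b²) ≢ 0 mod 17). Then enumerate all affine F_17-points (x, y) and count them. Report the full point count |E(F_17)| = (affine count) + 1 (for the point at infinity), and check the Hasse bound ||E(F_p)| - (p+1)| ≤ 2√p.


Affine points = {(1, 8), (1, 9), (2, 5), (2, 12), (3, 7), (3, 10), (5, 2), (5, 15), (6, 7), (6, 10), (8, 7), (8, 10), (9, 4), (9, 13), (11, 4), (11, 13), (13, 5), (13, 12), (14, 4), (14, 13), (16, 1), (16, 16)}; affine count = 22; |E(F_17)| = 23.

Discriminant check: Δ ∝ 4a³ + 27b² = 4·5³ + 27·7² = 4·125 + 27·49 ≡ 4 (mod 17). Nonzero ⇒ E is nonsingular.
For each x ∈ F_17, compute rhs = x³ + 5·x + 7 mod 17, then count y ∈ F_17 with y² ≡ rhs.
  x = 0: rhs = 7, matching y values: none (0 points).
  x = 1: rhs = 13, matching y values: 8, 9 (2 points).
  x = 2: rhs = 8, matching y values: 5, 12 (2 points).
  x = 3: rhs = 15, matching y values: 7, 10 (2 points).
  x = 4: rhs = 6, matching y values: none (0 points).
  x = 5: rhs = 4, matching y values: 2, 15 (2 points).
  x = 6: rhs = 15, matching y values: 7, 10 (2 points).
  x = 7: rhs = 11, matching y values: none (0 points).
  x = 8: rhs = 15, matching y values: 7, 10 (2 points).
  x = 9: rhs = 16, matching y values: 4, 13 (2 points).
  x = 10: rhs = 3, matching y values: none (0 points).
  x = 11: rhs = 16, matching y values: 4, 13 (2 points).
  x = 12: rhs = 10, matching y values: none (0 points).
  x = 13: rhs = 8, matching y values: 5, 12 (2 points).
  x = 14: rhs = 16, matching y values: 4, 13 (2 points).
  x = 15: rhs = 6, matching y values: none (0 points).
  x = 16: rhs = 1, matching y values: 1, 16 (2 points).
Total affine count: 22.
Full point count |E(F_17)| = 22 + 1 = 23.
Hasse bound: |23 − (17+1)| = |5| = 5 ≤ 2√17 ≈ 8.2462 ✓.


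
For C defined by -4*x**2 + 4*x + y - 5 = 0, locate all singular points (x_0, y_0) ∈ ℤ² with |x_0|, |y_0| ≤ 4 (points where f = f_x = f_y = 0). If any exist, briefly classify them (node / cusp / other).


No singular points in the scanned grid; C is smooth there.

Compute partial derivatives:
  f_x = 4 - 8*x.
  f_y = 1.
f_y = 1 is a nonzero constant, so f_y never vanishes: no point (x, y) can satisfy f = f_x = f_y = 0. In particular no (x, y) ∈ {−4, ..., 4}² is singular; the curve is smooth.


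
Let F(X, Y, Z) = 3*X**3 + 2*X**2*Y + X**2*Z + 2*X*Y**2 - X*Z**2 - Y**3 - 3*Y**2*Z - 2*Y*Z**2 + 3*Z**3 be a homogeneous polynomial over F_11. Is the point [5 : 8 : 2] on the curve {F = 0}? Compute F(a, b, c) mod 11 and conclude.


F(5,8,2) ≡ 3 (mod 11); P is NOT on the curve.

Evaluate F(5, 8, 2) term-by-term (mod 11).
  3*X**3 ↦ 3·125·1·1 = 375
  2*X**2*Y ↦ 2·25·8·1 = 400
  X**2*Z ↦ 1·25·1·2 = 50
  2*X*Y**2 ↦ 2·5·64·1 = 640
  -X*Z**2 ↦ -1·5·1·4 = -20
  -Y**3 ↦ -1·1·512·1 = -512
  -3*Y**2*Z ↦ -3·1·64·2 = -384
  -2*Y*Z**2 ↦ -2·1·8·4 = -64
  3*Z**3 ↦ 3·1·1·8 = 24
Sum: F(5, 8, 2) = (375) + (400) + (50) + (640) + (-20) + (-512) + (-384) + (-64) + (24) = 509.
Reducing mod 11: 509 ≡ 3 (mod 11).
Since F(a, b, c) ≡ 3 ≠ 0 (mod 11), P does NOT lie on the curve.
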